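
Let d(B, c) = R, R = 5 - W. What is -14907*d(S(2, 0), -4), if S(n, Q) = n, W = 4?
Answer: -14907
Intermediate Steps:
R = 1 (R = 5 - 1*4 = 5 - 4 = 1)
d(B, c) = 1
-14907*d(S(2, 0), -4) = -14907*1 = -14907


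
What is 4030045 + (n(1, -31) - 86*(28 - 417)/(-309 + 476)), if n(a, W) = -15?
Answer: 673048464/167 ≈ 4.0302e+6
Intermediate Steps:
4030045 + (n(1, -31) - 86*(28 - 417)/(-309 + 476)) = 4030045 + (-15 - 86*(28 - 417)/(-309 + 476)) = 4030045 + (-15 - (-33454)/167) = 4030045 + (-15 - 86*(-389/167)) = 4030045 + (-15 + 33454/167) = 4030045 + 30949/167 = 673048464/167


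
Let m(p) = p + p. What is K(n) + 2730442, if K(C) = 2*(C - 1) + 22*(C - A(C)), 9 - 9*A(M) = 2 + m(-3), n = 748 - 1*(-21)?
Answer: 24739778/9 ≈ 2.7489e+6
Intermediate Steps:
m(p) = 2*p
n = 769 (n = 748 + 21 = 769)
A(M) = 13/9 (A(M) = 1 - (2 + 2*(-3))/9 = 1 - (2 - 6)/9 = 1 - ⅑*(-4) = 1 + 4/9 = 13/9)
K(C) = -304/9 + 24*C (K(C) = 2*(C - 1) + 22*(C - 1*13/9) = 2*(-1 + C) + 22*(C - 13/9) = (-2 + 2*C) + 22*(-13/9 + C) = (-2 + 2*C) + (-286/9 + 22*C) = -304/9 + 24*C)
K(n) + 2730442 = (-304/9 + 24*769) + 2730442 = (-304/9 + 18456) + 2730442 = 165800/9 + 2730442 = 24739778/9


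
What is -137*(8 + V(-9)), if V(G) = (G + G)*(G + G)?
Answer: -45484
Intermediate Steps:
V(G) = 4*G**2 (V(G) = (2*G)*(2*G) = 4*G**2)
-137*(8 + V(-9)) = -137*(8 + 4*(-9)**2) = -137*(8 + 4*81) = -137*(8 + 324) = -137*332 = -45484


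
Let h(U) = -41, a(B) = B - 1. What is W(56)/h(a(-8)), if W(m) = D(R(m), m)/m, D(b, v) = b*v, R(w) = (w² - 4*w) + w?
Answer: -2968/41 ≈ -72.390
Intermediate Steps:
a(B) = -1 + B
R(w) = w² - 3*w
W(m) = m*(-3 + m) (W(m) = ((m*(-3 + m))*m)/m = (m²*(-3 + m))/m = m*(-3 + m))
W(56)/h(a(-8)) = (56*(-3 + 56))/(-41) = (56*53)*(-1/41) = 2968*(-1/41) = -2968/41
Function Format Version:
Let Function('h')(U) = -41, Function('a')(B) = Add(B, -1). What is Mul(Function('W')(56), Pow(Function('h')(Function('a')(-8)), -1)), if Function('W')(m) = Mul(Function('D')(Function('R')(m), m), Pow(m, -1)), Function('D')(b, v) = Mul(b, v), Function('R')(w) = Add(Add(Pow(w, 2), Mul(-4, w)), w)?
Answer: Rational(-2968, 41) ≈ -72.390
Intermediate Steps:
Function('a')(B) = Add(-1, B)
Function('R')(w) = Add(Pow(w, 2), Mul(-3, w))
Function('W')(m) = Mul(m, Add(-3, m)) (Function('W')(m) = Mul(Mul(Mul(m, Add(-3, m)), m), Pow(m, -1)) = Mul(Mul(Pow(m, 2), Add(-3, m)), Pow(m, -1)) = Mul(m, Add(-3, m)))
Mul(Function('W')(56), Pow(Function('h')(Function('a')(-8)), -1)) = Mul(Mul(56, Add(-3, 56)), Pow(-41, -1)) = Mul(Mul(56, 53), Rational(-1, 41)) = Mul(2968, Rational(-1, 41)) = Rational(-2968, 41)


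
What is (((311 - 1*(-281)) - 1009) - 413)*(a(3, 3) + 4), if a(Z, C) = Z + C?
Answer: -8300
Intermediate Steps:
a(Z, C) = C + Z
(((311 - 1*(-281)) - 1009) - 413)*(a(3, 3) + 4) = (((311 - 1*(-281)) - 1009) - 413)*((3 + 3) + 4) = (((311 + 281) - 1009) - 413)*(6 + 4) = ((592 - 1009) - 413)*10 = (-417 - 413)*10 = -830*10 = -8300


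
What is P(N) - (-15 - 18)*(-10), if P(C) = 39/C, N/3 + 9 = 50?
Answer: -13517/41 ≈ -329.68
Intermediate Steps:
N = 123 (N = -27 + 3*50 = -27 + 150 = 123)
P(N) - (-15 - 18)*(-10) = 39/123 - (-15 - 18)*(-10) = 39*(1/123) - (-33)*(-10) = 13/41 - 1*330 = 13/41 - 330 = -13517/41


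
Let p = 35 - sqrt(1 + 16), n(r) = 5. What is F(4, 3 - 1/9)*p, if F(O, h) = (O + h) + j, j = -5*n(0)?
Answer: -5705/9 + 163*sqrt(17)/9 ≈ -559.21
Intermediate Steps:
j = -25 (j = -5*5 = -25)
F(O, h) = -25 + O + h (F(O, h) = (O + h) - 25 = -25 + O + h)
p = 35 - sqrt(17) ≈ 30.877
F(4, 3 - 1/9)*p = (-25 + 4 + (3 - 1/9))*(35 - sqrt(17)) = (-25 + 4 + 26/9)*(35 - sqrt(17)) = -163*(35 - sqrt(17))/9 = -5705/9 + 163*sqrt(17)/9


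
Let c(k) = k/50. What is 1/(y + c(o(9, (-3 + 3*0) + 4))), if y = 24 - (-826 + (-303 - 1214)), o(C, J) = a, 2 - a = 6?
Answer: 25/59173 ≈ 0.00042249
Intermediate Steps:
a = -4 (a = 2 - 1*6 = 2 - 6 = -4)
o(C, J) = -4
c(k) = k/50 (c(k) = k*(1/50) = k/50)
y = 2367 (y = 24 - (-826 - 1517) = 24 - 1*(-2343) = 24 + 2343 = 2367)
1/(y + c(o(9, (-3 + 3*0) + 4))) = 1/(2367 + (1/50)*(-4)) = 1/(2367 - 2/25) = 1/(59173/25) = 25/59173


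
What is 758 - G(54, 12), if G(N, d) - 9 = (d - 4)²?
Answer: 685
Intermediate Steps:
G(N, d) = 9 + (-4 + d)² (G(N, d) = 9 + (d - 4)² = 9 + (-4 + d)²)
758 - G(54, 12) = 758 - (9 + (-4 + 12)²) = 758 - (9 + 8²) = 758 - (9 + 64) = 758 - 1*73 = 758 - 73 = 685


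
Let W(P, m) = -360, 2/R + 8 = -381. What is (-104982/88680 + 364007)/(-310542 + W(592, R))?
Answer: -1793335321/1531710520 ≈ -1.1708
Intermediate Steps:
R = -2/389 (R = 2/(-8 - 381) = 2/(-389) = 2*(-1/389) = -2/389 ≈ -0.0051414)
(-104982/88680 + 364007)/(-310542 + W(592, R)) = (-104982/88680 + 364007)/(-310542 - 360) = (-104982*1/88680 + 364007)/(-310902) = (-17497/14780 + 364007)*(-1/310902) = (5380005963/14780)*(-1/310902) = -1793335321/1531710520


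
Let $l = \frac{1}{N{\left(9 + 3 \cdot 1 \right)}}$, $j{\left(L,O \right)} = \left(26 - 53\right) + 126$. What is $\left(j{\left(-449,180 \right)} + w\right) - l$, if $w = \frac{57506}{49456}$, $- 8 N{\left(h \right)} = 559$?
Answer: $\frac{1384742999}{13822952} \approx 100.18$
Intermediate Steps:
$j{\left(L,O \right)} = 99$ ($j{\left(L,O \right)} = -27 + 126 = 99$)
$N{\left(h \right)} = - \frac{559}{8}$ ($N{\left(h \right)} = \left(- \frac{1}{8}\right) 559 = - \frac{559}{8}$)
$w = \frac{28753}{24728}$ ($w = 57506 \cdot \frac{1}{49456} = \frac{28753}{24728} \approx 1.1628$)
$l = - \frac{8}{559}$ ($l = \frac{1}{- \frac{559}{8}} = - \frac{8}{559} \approx -0.014311$)
$\left(j{\left(-449,180 \right)} + w\right) - l = \left(99 + \frac{28753}{24728}\right) - - \frac{8}{559} = \frac{2476825}{24728} + \frac{8}{559} = \frac{1384742999}{13822952}$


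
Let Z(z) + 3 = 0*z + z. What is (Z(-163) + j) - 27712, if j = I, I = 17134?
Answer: -10744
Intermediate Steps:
j = 17134
Z(z) = -3 + z (Z(z) = -3 + (0*z + z) = -3 + (0 + z) = -3 + z)
(Z(-163) + j) - 27712 = ((-3 - 163) + 17134) - 27712 = (-166 + 17134) - 27712 = 16968 - 27712 = -10744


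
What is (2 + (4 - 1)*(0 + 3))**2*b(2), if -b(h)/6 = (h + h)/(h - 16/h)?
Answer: 484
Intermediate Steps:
b(h) = -12*h/(h - 16/h) (b(h) = -6*(h + h)/(h - 16/h) = -6*2*h/(h - 16/h) = -12*h/(h - 16/h))
(2 + (4 - 1)*(0 + 3))**2*b(2) = (2 + (4 - 1)*(0 + 3))**2*(-12*2**2/(-16 + 2**2)) = (2 + 3*3)**2*(-12*4/(-16 + 4)) = (2 + 9)**2*(-12*4/(-12)) = 11**2*(-12*4*(-1/12)) = 121*4 = 484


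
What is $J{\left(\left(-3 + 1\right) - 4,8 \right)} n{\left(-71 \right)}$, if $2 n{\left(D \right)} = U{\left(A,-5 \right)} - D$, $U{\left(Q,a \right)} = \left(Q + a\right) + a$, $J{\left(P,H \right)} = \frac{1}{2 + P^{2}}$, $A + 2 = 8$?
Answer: $\frac{67}{76} \approx 0.88158$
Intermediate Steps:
$A = 6$ ($A = -2 + 8 = 6$)
$U{\left(Q,a \right)} = Q + 2 a$
$n{\left(D \right)} = -2 - \frac{D}{2}$ ($n{\left(D \right)} = \frac{\left(6 + 2 \left(-5\right)\right) - D}{2} = \frac{\left(6 - 10\right) - D}{2} = \frac{-4 - D}{2} = -2 - \frac{D}{2}$)
$J{\left(\left(-3 + 1\right) - 4,8 \right)} n{\left(-71 \right)} = \frac{-2 - - \frac{71}{2}}{2 + \left(\left(-3 + 1\right) - 4\right)^{2}} = \frac{-2 + \frac{71}{2}}{2 + \left(-2 - 4\right)^{2}} = \frac{1}{2 + \left(-6\right)^{2}} \cdot \frac{67}{2} = \frac{1}{2 + 36} \cdot \frac{67}{2} = \frac{1}{38} \cdot \frac{67}{2} = \frac{67}{76}$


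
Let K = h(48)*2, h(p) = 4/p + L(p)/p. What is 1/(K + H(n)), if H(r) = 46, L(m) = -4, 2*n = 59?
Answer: 1/46 ≈ 0.021739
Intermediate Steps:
n = 59/2 (n = (½)*59 = 59/2 ≈ 29.500)
h(p) = 0 (h(p) = 4/p - 4/p = 0)
K = 0 (K = 0*2 = 0)
1/(K + H(n)) = 1/(0 + 46) = 1/46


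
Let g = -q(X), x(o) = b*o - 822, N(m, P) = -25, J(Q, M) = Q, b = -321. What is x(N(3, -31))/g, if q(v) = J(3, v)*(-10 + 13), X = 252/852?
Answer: -2401/3 ≈ -800.33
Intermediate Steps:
X = 21/71 (X = 252*(1/852) = 21/71 ≈ 0.29577)
x(o) = -822 - 321*o (x(o) = -321*o - 822 = -822 - 321*o)
q(v) = 9 (q(v) = 3*(-10 + 13) = 3*3 = 9)
g = -9 (g = -1*9 = -9)
x(N(3, -31))/g = (-822 - 321*(-25))/(-9) = (-822 + 8025)*(-⅑) = 7203*(-⅑) = -2401/3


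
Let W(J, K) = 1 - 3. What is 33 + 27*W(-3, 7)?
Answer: -21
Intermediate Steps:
W(J, K) = -2
33 + 27*W(-3, 7) = 33 + 27*(-2) = 33 - 54 = -21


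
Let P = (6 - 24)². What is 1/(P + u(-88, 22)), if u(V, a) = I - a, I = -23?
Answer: 1/279 ≈ 0.0035842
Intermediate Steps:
u(V, a) = -23 - a
P = 324 (P = (-18)² = 324)
1/(P + u(-88, 22)) = 1/(324 + (-23 - 1*22)) = 1/(324 + (-23 - 22)) = 1/(324 - 45) = 1/279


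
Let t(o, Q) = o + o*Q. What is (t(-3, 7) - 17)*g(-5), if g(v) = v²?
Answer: -1025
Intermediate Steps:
t(o, Q) = o + Q*o
(t(-3, 7) - 17)*g(-5) = (-3*(1 + 7) - 17)*(-5)² = (-3*8 - 17)*25 = (-24 - 17)*25 = -41*25 = -1025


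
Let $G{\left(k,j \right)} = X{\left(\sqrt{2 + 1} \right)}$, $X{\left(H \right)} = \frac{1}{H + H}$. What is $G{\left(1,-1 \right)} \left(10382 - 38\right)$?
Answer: $1724 \sqrt{3} \approx 2986.1$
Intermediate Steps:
$X{\left(H \right)} = \frac{1}{2 H}$
$G{\left(k,j \right)} = \frac{\sqrt{3}}{6}$ ($G{\left(k,j \right)} = \frac{1}{2 \sqrt{2 + 1}} = \frac{1}{2 \sqrt{3}} = \frac{\frac{1}{3} \sqrt{3}}{2} = \frac{\sqrt{3}}{6}$)
$G{\left(1,-1 \right)} \left(10382 - 38\right) = \frac{\sqrt{3}}{6} \left(10382 - 38\right) = \frac{\sqrt{3}}{6} \cdot 10344 = 1724 \sqrt{3}$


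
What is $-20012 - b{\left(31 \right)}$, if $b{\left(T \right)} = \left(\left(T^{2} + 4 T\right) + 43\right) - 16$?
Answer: $-21124$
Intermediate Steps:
$b{\left(T \right)} = 27 + T^{2} + 4 T$ ($b{\left(T \right)} = \left(43 + T^{2} + 4 T\right) - 16 = 27 + T^{2} + 4 T$)
$-20012 - b{\left(31 \right)} = -20012 - \left(27 + 31^{2} + 4 \cdot 31\right) = -20012 - \left(27 + 961 + 124\right) = -20012 - 1112 = -21124$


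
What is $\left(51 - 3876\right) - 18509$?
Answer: $-22334$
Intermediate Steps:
$\left(51 - 3876\right) - 18509 = -3825 - 18509 = -22334$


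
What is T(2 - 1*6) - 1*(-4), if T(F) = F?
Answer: 0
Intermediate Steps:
T(2 - 1*6) - 1*(-4) = (2 - 1*6) - 1*(-4) = (2 - 6) + 4 = -4 + 4 = 0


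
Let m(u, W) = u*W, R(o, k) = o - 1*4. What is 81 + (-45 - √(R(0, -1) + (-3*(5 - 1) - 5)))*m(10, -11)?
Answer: 5031 + 110*I*√21 ≈ 5031.0 + 504.08*I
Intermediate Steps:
R(o, k) = -4 + o (R(o, k) = o - 4 = -4 + o)
m(u, W) = W*u
81 + (-45 - √(R(0, -1) + (-3*(5 - 1) - 5)))*m(10, -11) = 81 + (-45 - √((-4 + 0) + (-3*(5 - 1) - 5)))*(-11*10) = 81 + (-45 - √(-4 + (-3*4 - 5)))*(-110) = 81 + (-45 - √(-4 + (-12 - 5)))*(-110) = 81 + (-45 - √(-4 - 17))*(-110) = 81 + (-45 - √(-21))*(-110) = 81 + (-45 - I*√21)*(-110) = 81 + (4950 + 110*I*√21) = 5031 + 110*I*√21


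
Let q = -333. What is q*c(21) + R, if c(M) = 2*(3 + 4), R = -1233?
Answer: -5895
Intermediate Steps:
c(M) = 14 (c(M) = 2*7 = 14)
q*c(21) + R = -333*14 - 1233 = -4662 - 1233 = -5895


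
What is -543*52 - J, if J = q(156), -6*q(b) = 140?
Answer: -84638/3 ≈ -28213.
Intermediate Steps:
q(b) = -70/3 (q(b) = -⅙*140 = -70/3)
J = -70/3 ≈ -23.333
-543*52 - J = -543*52 - 1*(-70/3) = -28236 + 70/3 = -84638/3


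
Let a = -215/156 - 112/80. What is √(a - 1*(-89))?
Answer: √13114335/390 ≈ 9.2856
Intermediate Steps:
a = -2167/780 (a = -215*1/156 - 112*1/80 = -215/156 - 7/5 = -2167/780 ≈ -2.7782)
√(a - 1*(-89)) = √(-2167/780 - 1*(-89)) = √(-2167/780 + 89) = √(67253/780) = √13114335/390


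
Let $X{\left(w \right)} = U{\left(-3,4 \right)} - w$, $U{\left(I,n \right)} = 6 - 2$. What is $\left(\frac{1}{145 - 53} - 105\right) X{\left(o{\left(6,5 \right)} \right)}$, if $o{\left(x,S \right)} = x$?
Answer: $\frac{9659}{46} \approx 209.98$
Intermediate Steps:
$U{\left(I,n \right)} = 4$ ($U{\left(I,n \right)} = 6 - 2 = 4$)
$X{\left(w \right)} = 4 - w$
$\left(\frac{1}{145 - 53} - 105\right) X{\left(o{\left(6,5 \right)} \right)} = \left(\frac{1}{145 - 53} - 105\right) \left(4 - 6\right) = \left(\frac{1}{92} - 105\right) \left(4 - 6\right) = \left(\frac{1}{92} - 105\right) \left(-2\right) = \left(- \frac{9659}{92}\right) \left(-2\right) = \frac{9659}{46}$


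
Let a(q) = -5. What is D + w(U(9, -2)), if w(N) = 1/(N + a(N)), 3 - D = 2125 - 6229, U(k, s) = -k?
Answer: 57497/14 ≈ 4106.9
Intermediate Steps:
D = 4107 (D = 3 - (2125 - 6229) = 3 - 1*(-4104) = 3 + 4104 = 4107)
w(N) = 1/(-5 + N) (w(N) = 1/(N - 5) = 1/(-5 + N))
D + w(U(9, -2)) = 4107 + 1/(-5 - 1*9) = 4107 + 1/(-5 - 9) = 4107 + 1/(-14) = 4107 - 1/14 = 57497/14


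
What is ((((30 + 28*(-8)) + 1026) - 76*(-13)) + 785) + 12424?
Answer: 15029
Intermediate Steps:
((((30 + 28*(-8)) + 1026) - 76*(-13)) + 785) + 12424 = ((((30 - 224) + 1026) + 988) + 785) + 12424 = (((-194 + 1026) + 988) + 785) + 12424 = ((832 + 988) + 785) + 12424 = (1820 + 785) + 12424 = 2605 + 12424 = 15029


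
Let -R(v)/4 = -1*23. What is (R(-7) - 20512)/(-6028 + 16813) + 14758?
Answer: 31828922/2157 ≈ 14756.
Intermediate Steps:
R(v) = 92 (R(v) = -(-4)*23 = -4*(-23) = 92)
(R(-7) - 20512)/(-6028 + 16813) + 14758 = (92 - 20512)/(-6028 + 16813) + 14758 = -20420/10785 + 14758 = -20420*1/10785 + 14758 = -4084/2157 + 14758 = 31828922/2157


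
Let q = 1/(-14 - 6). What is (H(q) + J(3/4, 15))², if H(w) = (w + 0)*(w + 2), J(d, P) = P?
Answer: 35533521/160000 ≈ 222.08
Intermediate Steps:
q = -1/20 (q = 1/(-20) = -1/20 ≈ -0.050000)
H(w) = w*(2 + w)
(H(q) + J(3/4, 15))² = (-(2 - 1/20)/20 + 15)² = (-1/20*39/20 + 15)² = (-39/400 + 15)² = (5961/400)² = 35533521/160000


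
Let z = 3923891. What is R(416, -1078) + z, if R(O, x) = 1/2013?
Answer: 7898792584/2013 ≈ 3.9239e+6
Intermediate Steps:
R(O, x) = 1/2013
R(416, -1078) + z = 1/2013 + 3923891 = 7898792584/2013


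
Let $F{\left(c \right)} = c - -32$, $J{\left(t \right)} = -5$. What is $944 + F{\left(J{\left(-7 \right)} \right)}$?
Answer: $971$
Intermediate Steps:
$F{\left(c \right)} = 32 + c$ ($F{\left(c \right)} = c + 32 = 32 + c$)
$944 + F{\left(J{\left(-7 \right)} \right)} = 944 + \left(32 - 5\right) = 944 + 27 = 971$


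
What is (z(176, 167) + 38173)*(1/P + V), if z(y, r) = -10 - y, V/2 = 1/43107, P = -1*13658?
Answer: -599852717/588755406 ≈ -1.0188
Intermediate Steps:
P = -13658
V = 2/43107 ≈ 4.6396e-5
(z(176, 167) + 38173)*(1/P + V) = ((-10 - 1*176) + 38173)*(1/(-13658) + 2/43107) = ((-10 - 176) + 38173)*(-1/13658 + 2/43107) = (-186 + 38173)*(-15791/588755406) = 37987*(-15791/588755406) = -599852717/588755406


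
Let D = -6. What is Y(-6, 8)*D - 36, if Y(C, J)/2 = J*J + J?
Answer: -900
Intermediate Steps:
Y(C, J) = 2*J + 2*J**2 (Y(C, J) = 2*(J*J + J) = 2*(J**2 + J) = 2*(J + J**2) = 2*J + 2*J**2)
Y(-6, 8)*D - 36 = (2*8*(1 + 8))*(-6) - 36 = (2*8*9)*(-6) - 36 = 144*(-6) - 36 = -864 - 36 = -900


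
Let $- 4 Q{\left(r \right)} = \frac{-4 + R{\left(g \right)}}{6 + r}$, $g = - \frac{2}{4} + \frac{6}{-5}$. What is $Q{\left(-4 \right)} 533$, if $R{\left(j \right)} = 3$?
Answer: $\frac{533}{8} \approx 66.625$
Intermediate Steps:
$g = - \frac{17}{10}$ ($g = \left(-2\right) \frac{1}{4} + 6 \left(- \frac{1}{5}\right) = - \frac{1}{2} - \frac{6}{5} = - \frac{17}{10} \approx -1.7$)
$Q{\left(r \right)} = \frac{1}{4 \left(6 + r\right)}$ ($Q{\left(r \right)} = - \frac{\left(-4 + 3\right) \frac{1}{6 + r}}{4} = - \frac{\left(-1\right) \frac{1}{6 + r}}{4} = \frac{1}{4 \left(6 + r\right)}$)
$Q{\left(-4 \right)} 533 = \frac{1}{4 \left(6 - 4\right)} 533 = \frac{1}{4 \cdot 2} \cdot 533 = \frac{1}{4} \cdot \frac{1}{2} \cdot 533 = \frac{1}{8} \cdot 533 = \frac{533}{8}$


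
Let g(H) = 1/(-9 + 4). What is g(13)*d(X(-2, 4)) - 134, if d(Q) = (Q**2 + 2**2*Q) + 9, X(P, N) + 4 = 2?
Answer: -135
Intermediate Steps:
X(P, N) = -2 (X(P, N) = -4 + 2 = -2)
g(H) = -1/5 (g(H) = 1/(-5) = -1/5)
d(Q) = 9 + Q**2 + 4*Q (d(Q) = (Q**2 + 4*Q) + 9 = 9 + Q**2 + 4*Q)
g(13)*d(X(-2, 4)) - 134 = -(9 + (-2)**2 + 4*(-2))/5 - 134 = -(9 + 4 - 8)/5 - 134 = -1/5*5 - 134 = -1 - 134 = -135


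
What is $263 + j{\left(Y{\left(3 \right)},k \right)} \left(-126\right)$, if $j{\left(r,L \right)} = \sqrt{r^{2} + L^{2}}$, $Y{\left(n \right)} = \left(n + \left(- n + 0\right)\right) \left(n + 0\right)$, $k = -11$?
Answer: $-1123$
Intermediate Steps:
$Y{\left(n \right)} = 0$ ($Y{\left(n \right)} = \left(n - n\right) n = 0 n = 0$)
$j{\left(r,L \right)} = \sqrt{L^{2} + r^{2}}$
$263 + j{\left(Y{\left(3 \right)},k \right)} \left(-126\right) = 263 + \sqrt{\left(-11\right)^{2} + 0^{2}} \left(-126\right) = 263 + \sqrt{121 + 0} \left(-126\right) = 263 + \sqrt{121} \left(-126\right) = 263 + 11 \left(-126\right) = 263 - 1386 = -1123$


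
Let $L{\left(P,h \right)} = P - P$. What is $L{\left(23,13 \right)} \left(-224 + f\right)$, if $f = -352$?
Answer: $0$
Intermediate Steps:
$L{\left(P,h \right)} = 0$
$L{\left(23,13 \right)} \left(-224 + f\right) = 0 \left(-224 - 352\right) = 0 \left(-576\right) = 0$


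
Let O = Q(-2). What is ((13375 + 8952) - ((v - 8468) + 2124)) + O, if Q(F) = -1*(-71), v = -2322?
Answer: 31064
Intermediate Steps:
Q(F) = 71
O = 71
((13375 + 8952) - ((v - 8468) + 2124)) + O = ((13375 + 8952) - ((-2322 - 8468) + 2124)) + 71 = (22327 - (-10790 + 2124)) + 71 = (22327 - 1*(-8666)) + 71 = (22327 + 8666) + 71 = 30993 + 71 = 31064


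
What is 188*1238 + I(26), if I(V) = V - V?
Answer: 232744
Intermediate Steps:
I(V) = 0
188*1238 + I(26) = 188*1238 + 0 = 232744 + 0 = 232744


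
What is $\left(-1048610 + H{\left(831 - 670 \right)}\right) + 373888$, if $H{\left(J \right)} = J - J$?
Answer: $-674722$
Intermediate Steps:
$H{\left(J \right)} = 0$
$\left(-1048610 + H{\left(831 - 670 \right)}\right) + 373888 = \left(-1048610 + 0\right) + 373888 = -1048610 + 373888 = -674722$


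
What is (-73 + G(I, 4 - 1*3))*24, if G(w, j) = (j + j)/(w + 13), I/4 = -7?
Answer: -8776/5 ≈ -1755.2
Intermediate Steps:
I = -28 (I = 4*(-7) = -28)
G(w, j) = 2*j/(13 + w) (G(w, j) = (2*j)/(13 + w) = 2*j/(13 + w))
(-73 + G(I, 4 - 1*3))*24 = (-73 + 2*(4 - 1*3)/(13 - 28))*24 = (-73 + 2*(4 - 3)/(-15))*24 = (-73 + 2*1*(-1/15))*24 = (-73 - 2/15)*24 = -1097/15*24 = -8776/5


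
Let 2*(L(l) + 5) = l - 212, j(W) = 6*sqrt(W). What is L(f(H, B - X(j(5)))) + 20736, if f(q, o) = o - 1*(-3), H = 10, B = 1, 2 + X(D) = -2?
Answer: 20629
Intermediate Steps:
X(D) = -4 (X(D) = -2 - 2 = -4)
f(q, o) = 3 + o (f(q, o) = o + 3 = 3 + o)
L(l) = -111 + l/2 (L(l) = -5 + (l - 212)/2 = -5 + (-212 + l)/2 = -5 + (-106 + l/2) = -111 + l/2)
L(f(H, B - X(j(5)))) + 20736 = (-111 + (3 + (1 - 1*(-4)))/2) + 20736 = (-111 + (3 + (1 + 4))/2) + 20736 = (-111 + (3 + 5)/2) + 20736 = (-111 + (1/2)*8) + 20736 = (-111 + 4) + 20736 = -107 + 20736 = 20629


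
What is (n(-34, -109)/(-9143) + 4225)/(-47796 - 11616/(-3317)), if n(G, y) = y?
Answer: -10677777919/120784908949 ≈ -0.088403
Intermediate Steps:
(n(-34, -109)/(-9143) + 4225)/(-47796 - 11616/(-3317)) = (-109/(-9143) + 4225)/(-47796 - 11616/(-3317)) = (-109*(-1/9143) + 4225)/(-47796 - 11616*(-1/3317)) = (109/9143 + 4225)/(-47796 + 11616/3317) = 38629284/(9143*(-158527716/3317)) = (38629284/9143)*(-3317/158527716) = -10677777919/120784908949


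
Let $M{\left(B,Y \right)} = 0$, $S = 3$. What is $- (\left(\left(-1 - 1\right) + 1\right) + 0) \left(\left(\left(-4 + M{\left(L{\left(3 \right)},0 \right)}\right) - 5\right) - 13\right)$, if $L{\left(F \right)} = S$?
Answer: $-22$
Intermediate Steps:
$L{\left(F \right)} = 3$
$- (\left(\left(-1 - 1\right) + 1\right) + 0) \left(\left(\left(-4 + M{\left(L{\left(3 \right)},0 \right)}\right) - 5\right) - 13\right) = - (\left(\left(-1 - 1\right) + 1\right) + 0) \left(\left(\left(-4 + 0\right) - 5\right) - 13\right) = - (\left(\left(-1 - 1\right) + 1\right) + 0) \left(\left(-4 - 5\right) - 13\right) = - (\left(-2 + 1\right) + 0) \left(-9 - 13\right) = - (-1 + 0) \left(-22\right) = \left(-1\right) \left(-1\right) \left(-22\right) = 1 \left(-22\right) = -22$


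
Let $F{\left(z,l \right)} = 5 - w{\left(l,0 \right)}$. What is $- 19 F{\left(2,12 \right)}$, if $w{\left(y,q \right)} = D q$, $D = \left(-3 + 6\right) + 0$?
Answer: $-95$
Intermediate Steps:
$D = 3$ ($D = 3 + 0 = 3$)
$w{\left(y,q \right)} = 3 q$
$F{\left(z,l \right)} = 5$ ($F{\left(z,l \right)} = 5 - 3 \cdot 0 = 5 - 0 = 5 + 0 = 5$)
$- 19 F{\left(2,12 \right)} = \left(-19\right) 5 = -95$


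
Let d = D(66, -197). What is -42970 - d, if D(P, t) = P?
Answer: -43036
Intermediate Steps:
d = 66
-42970 - d = -42970 - 1*66 = -42970 - 66 = -43036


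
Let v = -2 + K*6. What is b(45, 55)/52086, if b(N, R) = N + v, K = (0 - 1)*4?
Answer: 19/52086 ≈ 0.00036478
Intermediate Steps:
K = -4 (K = -1*4 = -4)
v = -26 (v = -2 - 4*6 = -2 - 24 = -26)
b(N, R) = -26 + N (b(N, R) = N - 26 = -26 + N)
b(45, 55)/52086 = (-26 + 45)/52086 = 19*(1/52086) = 19/52086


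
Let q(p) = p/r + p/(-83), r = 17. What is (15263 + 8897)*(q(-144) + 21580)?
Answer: 735427404160/1411 ≈ 5.2121e+8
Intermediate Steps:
q(p) = 66*p/1411 (q(p) = p/17 + p/(-83) = p*(1/17) + p*(-1/83) = p/17 - p/83 = 66*p/1411)
(15263 + 8897)*(q(-144) + 21580) = (15263 + 8897)*((66/1411)*(-144) + 21580) = 24160*(-9504/1411 + 21580) = 24160*(30439876/1411) = 735427404160/1411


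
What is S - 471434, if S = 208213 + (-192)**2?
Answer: -226357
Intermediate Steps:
S = 245077 (S = 208213 + 36864 = 245077)
S - 471434 = 245077 - 471434 = -226357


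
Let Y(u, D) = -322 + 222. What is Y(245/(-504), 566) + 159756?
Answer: 159656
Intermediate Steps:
Y(u, D) = -100
Y(245/(-504), 566) + 159756 = -100 + 159756 = 159656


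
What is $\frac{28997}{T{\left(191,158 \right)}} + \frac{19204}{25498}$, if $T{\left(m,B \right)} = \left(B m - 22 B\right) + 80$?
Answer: $\frac{626843517}{341443718} \approx 1.8359$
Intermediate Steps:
$T{\left(m,B \right)} = 80 - 22 B + B m$ ($T{\left(m,B \right)} = \left(- 22 B + B m\right) + 80 = 80 - 22 B + B m$)
$\frac{28997}{T{\left(191,158 \right)}} + \frac{19204}{25498} = \frac{28997}{80 - 3476 + 158 \cdot 191} + \frac{19204}{25498} = \frac{28997}{80 - 3476 + 30178} + 19204 \cdot \frac{1}{25498} = \frac{28997}{26782} + \frac{9602}{12749} = \frac{626843517}{341443718}$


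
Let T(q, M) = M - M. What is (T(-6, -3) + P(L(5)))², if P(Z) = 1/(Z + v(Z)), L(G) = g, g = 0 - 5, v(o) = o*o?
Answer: 1/400 ≈ 0.0025000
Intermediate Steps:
v(o) = o²
T(q, M) = 0
g = -5
L(G) = -5
P(Z) = 1/(Z + Z²)
(T(-6, -3) + P(L(5)))² = (0 + 1/((-5)*(1 - 5)))² = (0 - ⅕/(-4))² = (0 - ⅕*(-¼))² = (0 + 1/20)² = (1/20)² = 1/400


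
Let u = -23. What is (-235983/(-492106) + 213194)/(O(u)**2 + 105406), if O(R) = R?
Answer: 104914282547/52131249110 ≈ 2.0125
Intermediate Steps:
(-235983/(-492106) + 213194)/(O(u)**2 + 105406) = (-235983/(-492106) + 213194)/((-23)**2 + 105406) = (-235983*(-1/492106) + 213194)/(529 + 105406) = (235983/492106 + 213194)/105935 = (104914282547/492106)*(1/105935) = 104914282547/52131249110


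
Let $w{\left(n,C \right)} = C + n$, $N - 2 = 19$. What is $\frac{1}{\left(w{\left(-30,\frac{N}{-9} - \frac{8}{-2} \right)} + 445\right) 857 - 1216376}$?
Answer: $- \frac{3}{2577878} \approx -1.1637 \cdot 10^{-6}$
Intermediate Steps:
$N = 21$ ($N = 2 + 19 = 21$)
$\frac{1}{\left(w{\left(-30,\frac{N}{-9} - \frac{8}{-2} \right)} + 445\right) 857 - 1216376} = \frac{1}{\left(\left(\left(\frac{21}{-9} - \frac{8}{-2}\right) - 30\right) + 445\right) 857 - 1216376} = \frac{1}{\left(\left(\left(21 \left(- \frac{1}{9}\right) - -4\right) - 30\right) + 445\right) 857 - 1216376} = \frac{1}{\left(\left(\left(- \frac{7}{3} + 4\right) - 30\right) + 445\right) 857 - 1216376} = \frac{1}{\left(\left(\frac{5}{3} - 30\right) + 445\right) 857 - 1216376} = \frac{1}{\left(- \frac{85}{3} + 445\right) 857 - 1216376} = \frac{1}{\frac{1250}{3} \cdot 857 - 1216376} = \frac{1}{\frac{1071250}{3} - 1216376} = \frac{1}{- \frac{2577878}{3}} = - \frac{3}{2577878}$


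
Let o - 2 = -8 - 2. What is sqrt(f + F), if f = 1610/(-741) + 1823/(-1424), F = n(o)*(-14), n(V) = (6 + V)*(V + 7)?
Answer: I*sqrt(2188757289615)/263796 ≈ 5.6083*I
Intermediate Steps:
o = -8 (o = 2 + (-8 - 2) = 2 - 10 = -8)
n(V) = (6 + V)*(7 + V)
F = -28 (F = (42 + (-8)**2 + 13*(-8))*(-14) = (42 + 64 - 104)*(-14) = 2*(-14) = -28)
f = -3643483/1055184 (f = 1610*(-1/741) + 1823*(-1/1424) = -1610/741 - 1823/1424 = -3643483/1055184 ≈ -3.4529)
sqrt(f + F) = sqrt(-3643483/1055184 - 28) = sqrt(-33188635/1055184) = I*sqrt(2188757289615)/263796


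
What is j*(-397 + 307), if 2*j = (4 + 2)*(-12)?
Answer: 3240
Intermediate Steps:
j = -36 (j = ((4 + 2)*(-12))/2 = (6*(-12))/2 = (½)*(-72) = -36)
j*(-397 + 307) = -36*(-397 + 307) = -36*(-90) = 3240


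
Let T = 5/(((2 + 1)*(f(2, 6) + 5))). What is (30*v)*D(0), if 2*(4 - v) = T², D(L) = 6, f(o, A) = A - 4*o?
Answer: 6230/9 ≈ 692.22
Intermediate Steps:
T = 5/9 (T = 5/(((2 + 1)*((6 - 4*2) + 5))) = 5/((3*((6 - 8) + 5))) = 5/((3*(-2 + 5))) = 5/((3*3)) = 5/9 ≈ 0.55556)
v = 623/162 (v = 4 - (5/9)²/2 = 4 - ½*25/81 = 4 - 25/162 = 623/162 ≈ 3.8457)
(30*v)*D(0) = (30*(623/162))*6 = (3115/27)*6 = 6230/9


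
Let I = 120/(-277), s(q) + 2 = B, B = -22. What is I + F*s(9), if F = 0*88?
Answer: -120/277 ≈ -0.43321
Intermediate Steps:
s(q) = -24 (s(q) = -2 - 22 = -24)
F = 0
I = -120/277 (I = 120*(-1/277) = -120/277 ≈ -0.43321)
I + F*s(9) = -120/277 + 0*(-24) = -120/277 + 0 = -120/277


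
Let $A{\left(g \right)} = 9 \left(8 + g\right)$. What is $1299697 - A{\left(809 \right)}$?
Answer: $1292344$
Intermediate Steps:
$A{\left(g \right)} = 72 + 9 g$
$1299697 - A{\left(809 \right)} = 1299697 - \left(72 + 9 \cdot 809\right) = 1299697 - \left(72 + 7281\right) = 1299697 - 7353 = 1292344$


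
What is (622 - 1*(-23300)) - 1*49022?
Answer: -25100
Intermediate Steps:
(622 - 1*(-23300)) - 1*49022 = (622 + 23300) - 49022 = 23922 - 49022 = -25100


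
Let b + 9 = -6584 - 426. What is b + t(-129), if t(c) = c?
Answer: -7148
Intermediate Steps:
b = -7019 (b = -9 + (-6584 - 426) = -9 - 7010 = -7019)
b + t(-129) = -7019 - 129 = -7148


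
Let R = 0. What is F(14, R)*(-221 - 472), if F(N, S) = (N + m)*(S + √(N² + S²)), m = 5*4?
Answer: -329868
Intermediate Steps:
m = 20
F(N, S) = (20 + N)*(S + √(N² + S²)) (F(N, S) = (N + 20)*(S + √(N² + S²)) = (20 + N)*(S + √(N² + S²)))
F(14, R)*(-221 - 472) = (20*0 + 20*√(14² + 0²) + 14*0 + 14*√(14² + 0²))*(-221 - 472) = (0 + 20*√(196 + 0) + 0 + 14*√(196 + 0))*(-693) = (0 + 20*√196 + 0 + 14*√196)*(-693) = (0 + 20*14 + 0 + 14*14)*(-693) = (0 + 280 + 0 + 196)*(-693) = 476*(-693) = -329868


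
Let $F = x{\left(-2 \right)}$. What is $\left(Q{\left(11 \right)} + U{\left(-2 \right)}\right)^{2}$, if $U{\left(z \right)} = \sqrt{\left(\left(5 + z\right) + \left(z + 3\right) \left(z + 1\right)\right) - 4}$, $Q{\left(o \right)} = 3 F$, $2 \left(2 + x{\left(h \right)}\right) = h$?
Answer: $\left(9 - i \sqrt{2}\right)^{2} \approx 79.0 - 25.456 i$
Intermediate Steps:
$x{\left(h \right)} = -2 + \frac{h}{2}$
$F = -3$ ($F = -2 + \frac{1}{2} \left(-2\right) = -2 - 1 = -3$)
$Q{\left(o \right)} = -9$ ($Q{\left(o \right)} = 3 \left(-3\right) = -9$)
$U{\left(z \right)} = \sqrt{1 + z + \left(1 + z\right) \left(3 + z\right)}$ ($U{\left(z \right)} = \sqrt{\left(\left(5 + z\right) + \left(3 + z\right) \left(1 + z\right)\right) - 4} = \sqrt{\left(\left(5 + z\right) + \left(1 + z\right) \left(3 + z\right)\right) - 4} = \sqrt{\left(5 + z + \left(1 + z\right) \left(3 + z\right)\right) - 4} = \sqrt{1 + z + \left(1 + z\right) \left(3 + z\right)}$)
$\left(Q{\left(11 \right)} + U{\left(-2 \right)}\right)^{2} = \left(-9 + \sqrt{4 + \left(-2\right)^{2} + 5 \left(-2\right)}\right)^{2} = \left(-9 + \sqrt{4 + 4 - 10}\right)^{2} = \left(-9 + \sqrt{-2}\right)^{2} = \left(-9 + i \sqrt{2}\right)^{2}$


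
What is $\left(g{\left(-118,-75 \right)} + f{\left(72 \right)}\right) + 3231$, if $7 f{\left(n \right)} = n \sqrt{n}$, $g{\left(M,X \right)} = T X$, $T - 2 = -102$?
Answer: $10731 + \frac{432 \sqrt{2}}{7} \approx 10818.0$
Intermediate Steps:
$T = -100$ ($T = 2 - 102 = -100$)
$g{\left(M,X \right)} = - 100 X$
$f{\left(n \right)} = \frac{n^{\frac{3}{2}}}{7}$ ($f{\left(n \right)} = \frac{n \sqrt{n}}{7} = \frac{n^{\frac{3}{2}}}{7}$)
$\left(g{\left(-118,-75 \right)} + f{\left(72 \right)}\right) + 3231 = \left(\left(-100\right) \left(-75\right) + \frac{72^{\frac{3}{2}}}{7}\right) + 3231 = \left(7500 + \frac{432 \sqrt{2}}{7}\right) + 3231 = 10731 + \frac{432 \sqrt{2}}{7}$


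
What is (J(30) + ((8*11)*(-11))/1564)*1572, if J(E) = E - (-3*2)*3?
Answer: 29122872/391 ≈ 74483.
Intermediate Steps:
J(E) = 18 + E (J(E) = E - (-6)*3 = E - 1*(-18) = E + 18 = 18 + E)
(J(30) + ((8*11)*(-11))/1564)*1572 = ((18 + 30) + ((8*11)*(-11))/1564)*1572 = (48 + (88*(-11))*(1/1564))*1572 = (48 - 968*1/1564)*1572 = (48 - 242/391)*1572 = (18526/391)*1572 = 29122872/391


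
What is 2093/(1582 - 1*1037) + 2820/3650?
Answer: 183527/39785 ≈ 4.6130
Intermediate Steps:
2093/(1582 - 1*1037) + 2820/3650 = 2093/(1582 - 1037) + 2820*(1/3650) = 2093/545 + 282/365 = 183527/39785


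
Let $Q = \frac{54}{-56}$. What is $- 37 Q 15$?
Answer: $\frac{14985}{28} \approx 535.18$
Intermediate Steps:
$Q = - \frac{27}{28}$ ($Q = 54 \left(- \frac{1}{56}\right) = - \frac{27}{28} \approx -0.96429$)
$- 37 Q 15 = - 37 \left(- \frac{27}{28}\right) 15 = - \frac{\left(-999\right) 15}{28} = \left(-1\right) \left(- \frac{14985}{28}\right) = \frac{14985}{28}$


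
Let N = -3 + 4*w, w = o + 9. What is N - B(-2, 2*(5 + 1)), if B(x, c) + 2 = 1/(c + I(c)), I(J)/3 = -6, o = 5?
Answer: 331/6 ≈ 55.167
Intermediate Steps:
I(J) = -18 (I(J) = 3*(-6) = -18)
w = 14 (w = 5 + 9 = 14)
B(x, c) = -2 + 1/(-18 + c) (B(x, c) = -2 + 1/(c - 18) = -2 + 1/(-18 + c))
N = 53 (N = -3 + 4*14 = -3 + 56 = 53)
N - B(-2, 2*(5 + 1)) = 53 - (37 - 4*(5 + 1))/(-18 + 2*(5 + 1)) = 53 - (37 - 4*6)/(-18 + 2*6) = 53 - (37 - 2*12)/(-18 + 12) = 53 - (37 - 24)/(-6) = 53 - (-1)*13/6 = 53 - 1*(-13/6) = 53 + 13/6 = 331/6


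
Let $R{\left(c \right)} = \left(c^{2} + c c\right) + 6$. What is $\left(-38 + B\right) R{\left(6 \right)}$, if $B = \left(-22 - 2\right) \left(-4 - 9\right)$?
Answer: $21372$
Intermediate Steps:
$B = 312$ ($B = \left(-24\right) \left(-13\right) = 312$)
$R{\left(c \right)} = 6 + 2 c^{2}$ ($R{\left(c \right)} = \left(c^{2} + c^{2}\right) + 6 = 2 c^{2} + 6 = 6 + 2 c^{2}$)
$\left(-38 + B\right) R{\left(6 \right)} = \left(-38 + 312\right) \left(6 + 2 \cdot 6^{2}\right) = 274 \left(6 + 2 \cdot 36\right) = 274 \left(6 + 72\right) = 274 \cdot 78 = 21372$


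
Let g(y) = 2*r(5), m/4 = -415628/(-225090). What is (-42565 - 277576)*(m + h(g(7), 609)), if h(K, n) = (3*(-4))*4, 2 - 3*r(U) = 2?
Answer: 1463333777464/112545 ≈ 1.3002e+7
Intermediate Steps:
r(U) = 0 (r(U) = ⅔ - ⅓*2 = ⅔ - ⅔ = 0)
m = 831256/112545 (m = 4*(-415628/(-225090)) = 4*(-415628*(-1/225090)) = 4*(207814/112545) = 831256/112545 ≈ 7.3860)
g(y) = 0 (g(y) = 2*0 = 0)
h(K, n) = -48 (h(K, n) = -12*4 = -48)
(-42565 - 277576)*(m + h(g(7), 609)) = (-42565 - 277576)*(831256/112545 - 48) = -320141*(-4570904/112545) = 1463333777464/112545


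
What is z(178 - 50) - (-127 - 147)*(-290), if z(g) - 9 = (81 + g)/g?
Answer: -10169519/128 ≈ -79449.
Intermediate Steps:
z(g) = 9 + (81 + g)/g
z(178 - 50) - (-127 - 147)*(-290) = (10 + 81/(178 - 50)) - (-127 - 147)*(-290) = (10 + 81/128) - (-274)*(-290) = (10 + 81*(1/128)) - 1*79460 = (10 + 81/128) - 79460 = 1361/128 - 79460 = -10169519/128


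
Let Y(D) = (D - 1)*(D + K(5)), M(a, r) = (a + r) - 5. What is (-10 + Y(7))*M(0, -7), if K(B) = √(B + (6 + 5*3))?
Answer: -384 - 72*√26 ≈ -751.13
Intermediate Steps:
K(B) = √(21 + B) (K(B) = √(B + (6 + 15)) = √(B + 21) = √(21 + B))
M(a, r) = -5 + a + r
Y(D) = (-1 + D)*(D + √26) (Y(D) = (D - 1)*(D + √(21 + 5)) = (-1 + D)*(D + √26))
(-10 + Y(7))*M(0, -7) = (-10 + (7² - 1*7 - √26 + 7*√26))*(-5 + 0 - 7) = (-10 + (49 - 7 - √26 + 7*√26))*(-12) = (-10 + (42 + 6*√26))*(-12) = (32 + 6*√26)*(-12) = -384 - 72*√26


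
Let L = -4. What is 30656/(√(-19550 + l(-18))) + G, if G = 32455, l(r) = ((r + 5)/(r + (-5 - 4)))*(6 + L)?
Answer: 32455 - 22992*I*√98967/32989 ≈ 32455.0 - 219.26*I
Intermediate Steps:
l(r) = 2*(5 + r)/(-9 + r) (l(r) = ((r + 5)/(r + (-5 - 4)))*(6 - 4) = ((5 + r)/(r - 9))*2 = ((5 + r)/(-9 + r))*2 = 2*(5 + r)/(-9 + r))
30656/(√(-19550 + l(-18))) + G = 30656/(√(-19550 + 2*(5 - 18)/(-9 - 18))) + 32455 = 30656/(√(-19550 + 2*(-13)/(-27))) + 32455 = 30656/(√(-19550 + 2*(-1/27)*(-13))) + 32455 = 30656/(√(-19550 + 26/27)) + 32455 = 30656/(√(-527824/27)) + 32455 = 30656/((4*I*√98967/9)) + 32455 = 30656*(-3*I*√98967/131956) + 32455 = -22992*I*√98967/32989 + 32455 = 32455 - 22992*I*√98967/32989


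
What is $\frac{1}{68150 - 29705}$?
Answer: $\frac{1}{38445} \approx 2.6011 \cdot 10^{-5}$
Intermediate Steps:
$\frac{1}{68150 - 29705} = \frac{1}{38445}$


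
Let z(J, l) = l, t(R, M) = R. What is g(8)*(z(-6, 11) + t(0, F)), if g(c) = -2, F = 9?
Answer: -22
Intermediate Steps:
g(8)*(z(-6, 11) + t(0, F)) = -2*(11 + 0) = -2*11 = -22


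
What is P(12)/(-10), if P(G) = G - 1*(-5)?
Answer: -17/10 ≈ -1.7000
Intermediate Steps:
P(G) = 5 + G (P(G) = G + 5 = 5 + G)
P(12)/(-10) = (5 + 12)/(-10) = 17*(-⅒) = -17/10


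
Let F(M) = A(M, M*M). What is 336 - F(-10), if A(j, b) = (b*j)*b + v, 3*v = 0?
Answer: 100336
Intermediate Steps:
v = 0 (v = (1/3)*0 = 0)
A(j, b) = j*b**2 (A(j, b) = (b*j)*b + 0 = j*b**2 + 0 = j*b**2)
F(M) = M**5 (F(M) = M*(M*M)**2 = M*(M**2)**2 = M*M**4 = M**5)
336 - F(-10) = 336 - 1*(-10)**5 = 336 - 1*(-100000) = 336 + 100000 = 100336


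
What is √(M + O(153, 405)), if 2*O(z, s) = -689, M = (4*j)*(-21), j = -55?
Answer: √17102/2 ≈ 65.387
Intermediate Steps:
M = 4620 (M = (4*(-55))*(-21) = -220*(-21) = 4620)
O(z, s) = -689/2 (O(z, s) = (½)*(-689) = -689/2)
√(M + O(153, 405)) = √(4620 - 689/2) = √(8551/2) = √17102/2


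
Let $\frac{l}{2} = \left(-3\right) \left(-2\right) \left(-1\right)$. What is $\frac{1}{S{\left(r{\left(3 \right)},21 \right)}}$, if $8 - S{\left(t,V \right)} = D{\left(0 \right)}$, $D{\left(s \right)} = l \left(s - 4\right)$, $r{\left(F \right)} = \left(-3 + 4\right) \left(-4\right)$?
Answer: $- \frac{1}{40} \approx -0.025$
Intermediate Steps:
$l = -12$ ($l = 2 \left(-3\right) \left(-2\right) \left(-1\right) = 2 \cdot 6 \left(-1\right) = 2 \left(-6\right) = -12$)
$r{\left(F \right)} = -4$ ($r{\left(F \right)} = 1 \left(-4\right) = -4$)
$D{\left(s \right)} = 48 - 12 s$ ($D{\left(s \right)} = - 12 \left(s - 4\right) = - 12 \left(-4 + s\right) = 48 - 12 s$)
$S{\left(t,V \right)} = -40$ ($S{\left(t,V \right)} = 8 - \left(48 - 0\right) = 8 - \left(48 + 0\right) = 8 - 48 = -40$)
$\frac{1}{S{\left(r{\left(3 \right)},21 \right)}} = \frac{1}{-40} = - \frac{1}{40}$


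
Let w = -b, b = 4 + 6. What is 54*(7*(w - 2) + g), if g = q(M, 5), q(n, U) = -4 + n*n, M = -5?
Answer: -3402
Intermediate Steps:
q(n, U) = -4 + n²
b = 10
w = -10 (w = -1*10 = -10)
g = 21 (g = -4 + (-5)² = -4 + 25 = 21)
54*(7*(w - 2) + g) = 54*(7*(-10 - 2) + 21) = 54*(7*(-12) + 21) = 54*(-84 + 21) = 54*(-63) = -3402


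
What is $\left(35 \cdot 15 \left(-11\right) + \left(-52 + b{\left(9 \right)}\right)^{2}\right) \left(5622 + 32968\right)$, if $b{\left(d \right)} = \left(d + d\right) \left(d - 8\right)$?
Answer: $-178247210$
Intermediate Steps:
$b{\left(d \right)} = 2 d \left(-8 + d\right)$
$\left(35 \cdot 15 \left(-11\right) + \left(-52 + b{\left(9 \right)}\right)^{2}\right) \left(5622 + 32968\right) = \left(35 \cdot 15 \left(-11\right) + \left(-52 + 2 \cdot 9 \left(-8 + 9\right)\right)^{2}\right) \left(5622 + 32968\right) = \left(525 \left(-11\right) + \left(-52 + 2 \cdot 9 \cdot 1\right)^{2}\right) 38590 = \left(-5775 + \left(-52 + 18\right)^{2}\right) 38590 = \left(-5775 + \left(-34\right)^{2}\right) 38590 = \left(-5775 + 1156\right) 38590 = \left(-4619\right) 38590 = -178247210$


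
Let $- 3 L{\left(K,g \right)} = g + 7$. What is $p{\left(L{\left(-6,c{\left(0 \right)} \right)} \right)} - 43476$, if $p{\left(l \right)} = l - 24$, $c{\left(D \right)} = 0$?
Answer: $- \frac{130507}{3} \approx -43502.0$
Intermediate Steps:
$L{\left(K,g \right)} = - \frac{7}{3} - \frac{g}{3}$ ($L{\left(K,g \right)} = - \frac{g + 7}{3} = - \frac{7 + g}{3} = - \frac{7}{3} - \frac{g}{3}$)
$p{\left(l \right)} = -24 + l$ ($p{\left(l \right)} = l - 24 = -24 + l$)
$p{\left(L{\left(-6,c{\left(0 \right)} \right)} \right)} - 43476 = \left(-24 - \frac{7}{3}\right) - 43476 = - \frac{79}{3} - 43476 = - \frac{130507}{3}$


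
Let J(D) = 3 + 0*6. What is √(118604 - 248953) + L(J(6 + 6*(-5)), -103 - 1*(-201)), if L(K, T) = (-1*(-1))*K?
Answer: 3 + I*√130349 ≈ 3.0 + 361.04*I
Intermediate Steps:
J(D) = 3 (J(D) = 3 + 0 = 3)
L(K, T) = K (L(K, T) = 1*K = K)
√(118604 - 248953) + L(J(6 + 6*(-5)), -103 - 1*(-201)) = √(118604 - 248953) + 3 = √(-130349) + 3 = I*√130349 + 3 = 3 + I*√130349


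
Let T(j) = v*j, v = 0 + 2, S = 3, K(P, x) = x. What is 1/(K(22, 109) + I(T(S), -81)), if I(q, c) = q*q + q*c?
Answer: -1/341 ≈ -0.0029326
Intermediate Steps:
v = 2
T(j) = 2*j
I(q, c) = q**2 + c*q
1/(K(22, 109) + I(T(S), -81)) = 1/(109 + (2*3)*(-81 + 2*3)) = 1/(109 + 6*(-81 + 6)) = 1/(109 + 6*(-75)) = 1/(109 - 450) = 1/(-341) = -1/341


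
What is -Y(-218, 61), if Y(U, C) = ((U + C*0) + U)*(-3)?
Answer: -1308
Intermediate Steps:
Y(U, C) = -6*U (Y(U, C) = ((U + 0) + U)*(-3) = (U + U)*(-3) = (2*U)*(-3) = -6*U)
-Y(-218, 61) = -(-6)*(-218) = -1*1308 = -1308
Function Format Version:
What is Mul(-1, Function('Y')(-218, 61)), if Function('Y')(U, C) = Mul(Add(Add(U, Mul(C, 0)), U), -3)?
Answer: -1308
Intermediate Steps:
Function('Y')(U, C) = Mul(-6, U) (Function('Y')(U, C) = Mul(Add(Add(U, 0), U), -3) = Mul(Add(U, U), -3) = Mul(Mul(2, U), -3) = Mul(-6, U))
Mul(-1, Function('Y')(-218, 61)) = Mul(-1, Mul(-6, -218)) = Mul(-1, 1308) = -1308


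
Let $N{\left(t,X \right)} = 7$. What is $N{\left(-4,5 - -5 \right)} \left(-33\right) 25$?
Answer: $-5775$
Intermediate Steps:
$N{\left(-4,5 - -5 \right)} \left(-33\right) 25 = 7 \left(-33\right) 25 = \left(-231\right) 25 = -5775$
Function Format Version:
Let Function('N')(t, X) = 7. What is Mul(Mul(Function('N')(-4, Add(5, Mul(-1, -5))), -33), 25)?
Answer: -5775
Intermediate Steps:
Mul(Mul(Function('N')(-4, Add(5, Mul(-1, -5))), -33), 25) = Mul(Mul(7, -33), 25) = Mul(-231, 25) = -5775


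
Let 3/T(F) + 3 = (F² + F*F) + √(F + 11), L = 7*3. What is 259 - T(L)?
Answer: 200103094/772609 + 12*√2/772609 ≈ 259.00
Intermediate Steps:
L = 21
T(F) = 3/(-3 + √(11 + F) + 2*F²) (T(F) = 3/(-3 + ((F² + F*F) + √(F + 11))) = 3/(-3 + ((F² + F²) + √(11 + F))) = 3/(-3 + (2*F² + √(11 + F))) = 3/(-3 + (√(11 + F) + 2*F²)) = 3/(-3 + √(11 + F) + 2*F²))
259 - T(L) = 259 - 3/(-3 + √(11 + 21) + 2*21²) = 259 - 3/(-3 + √32 + 2*441) = 259 - 3/(-3 + 4*√2 + 882) = 259 - 3/(879 + 4*√2)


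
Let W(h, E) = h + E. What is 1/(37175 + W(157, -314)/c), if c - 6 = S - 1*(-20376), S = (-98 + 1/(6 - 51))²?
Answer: 60730471/2257654941500 ≈ 2.6900e-5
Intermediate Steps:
S = 19456921/2025 (S = (-98 + 1/(-45))² = (-98 - 1/45)² = (-4411/45)² = 19456921/2025 ≈ 9608.4)
W(h, E) = E + h
c = 60730471/2025 (c = 6 + (19456921/2025 - 1*(-20376)) = 6 + (19456921/2025 + 20376) = 6 + 60718321/2025 = 60730471/2025 ≈ 29990.)
1/(37175 + W(157, -314)/c) = 1/(37175 + (-314 + 157)/(60730471/2025)) = 1/(37175 - 157*2025/60730471) = 1/(37175 - 317925/60730471) = 1/(2257654941500/60730471) = 60730471/2257654941500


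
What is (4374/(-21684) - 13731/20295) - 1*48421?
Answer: -1183852459873/24448710 ≈ -48422.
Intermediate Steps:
(4374/(-21684) - 13731/20295) - 1*48421 = (4374*(-1/21684) - 13731*1/20295) - 48421 = (-729/3614 - 4577/6765) - 48421 = -21472963/24448710 - 48421 = -1183852459873/24448710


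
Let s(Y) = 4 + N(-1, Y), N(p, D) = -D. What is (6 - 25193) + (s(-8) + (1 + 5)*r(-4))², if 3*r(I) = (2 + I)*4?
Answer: -25171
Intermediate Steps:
s(Y) = 4 - Y
r(I) = 8/3 + 4*I/3 (r(I) = ((2 + I)*4)/3 = (8 + 4*I)/3 = 8/3 + 4*I/3)
(6 - 25193) + (s(-8) + (1 + 5)*r(-4))² = (6 - 25193) + ((4 - 1*(-8)) + (1 + 5)*(8/3 + (4/3)*(-4)))² = -25187 + ((4 + 8) + 6*(8/3 - 16/3))² = -25187 + (12 + 6*(-8/3))² = -25187 + (12 - 16)² = -25187 + (-4)² = -25187 + 16 = -25171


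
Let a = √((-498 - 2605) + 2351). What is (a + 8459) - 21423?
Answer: -12964 + 4*I*√47 ≈ -12964.0 + 27.423*I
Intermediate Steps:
a = 4*I*√47 (a = √(-3103 + 2351) = √(-752) = 4*I*√47 ≈ 27.423*I)
(a + 8459) - 21423 = (4*I*√47 + 8459) - 21423 = (8459 + 4*I*√47) - 21423 = -12964 + 4*I*√47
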